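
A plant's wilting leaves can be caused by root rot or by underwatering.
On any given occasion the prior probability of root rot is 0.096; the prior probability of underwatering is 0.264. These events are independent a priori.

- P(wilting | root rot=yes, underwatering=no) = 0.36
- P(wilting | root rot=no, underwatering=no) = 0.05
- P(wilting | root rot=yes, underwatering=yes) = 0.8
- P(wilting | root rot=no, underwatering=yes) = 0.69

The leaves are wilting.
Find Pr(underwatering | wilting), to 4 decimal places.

Pr(underwatering | wilting) ≈ 0.7591

P(wilting) = 0.05*0.904*0.736 + 0.69*0.904*0.264 + 0.36*0.096*0.736 + 0.8*0.096*0.264 = 0.033267 + 0.164673 + 0.025436 + 0.020275 = 0.243651
Restricting to configurations with underwatering present: 0.164673 + 0.020275 = 0.184948.
Hence the posterior is 0.184948/0.243651 ≈ 0.7591.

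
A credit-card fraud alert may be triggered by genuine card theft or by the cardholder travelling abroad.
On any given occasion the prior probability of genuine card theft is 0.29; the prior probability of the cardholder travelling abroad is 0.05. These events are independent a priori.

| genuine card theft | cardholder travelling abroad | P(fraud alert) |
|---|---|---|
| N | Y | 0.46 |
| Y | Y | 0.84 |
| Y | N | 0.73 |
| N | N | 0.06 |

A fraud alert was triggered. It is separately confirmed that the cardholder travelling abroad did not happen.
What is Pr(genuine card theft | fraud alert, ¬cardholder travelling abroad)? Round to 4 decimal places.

By total probability over both values of genuine card theft:
  P(fraud alert | ¬cardholder travelling abroad) = 0.06*0.71 + 0.73*0.29
        = 0.042600 + 0.211700 = 0.254300
Configurations with genuine card theft contribute 0.211700, so
  P(genuine card theft | fraud alert, ¬cardholder travelling abroad) = 0.211700 / 0.254300 ≈ 0.8325

Pr(genuine card theft | fraud alert, ¬cardholder travelling abroad) ≈ 0.8325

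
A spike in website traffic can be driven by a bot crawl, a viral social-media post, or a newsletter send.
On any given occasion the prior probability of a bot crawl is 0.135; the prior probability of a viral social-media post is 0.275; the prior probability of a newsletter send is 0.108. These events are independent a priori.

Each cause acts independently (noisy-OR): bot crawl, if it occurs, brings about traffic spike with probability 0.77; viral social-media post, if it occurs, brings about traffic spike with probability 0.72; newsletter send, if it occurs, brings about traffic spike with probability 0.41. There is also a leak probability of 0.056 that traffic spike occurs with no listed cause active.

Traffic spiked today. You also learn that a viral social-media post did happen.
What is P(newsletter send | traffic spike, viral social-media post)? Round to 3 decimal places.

P(newsletter send | traffic spike, viral social-media post) ≈ 0.120

Under noisy-OR, P(traffic spike | causes) = 1 − (1−0.056)·∏(1−qᵢ) over the active causes.
P(traffic spike | viral social-media post) = 0.73568·0.865·0.892 + 0.844051·0.865·0.108 + 0.939206·0.135·0.892 + 0.964132·0.135·0.108 = 0.567636 + 0.078851 + 0.113099 + 0.014057 = 0.773643
The newsletter send-present share is 0.078851 + 0.014057 = 0.092908.
P(newsletter send | traffic spike, viral social-media post) = 0.092908 / 0.773643 ≈ 0.120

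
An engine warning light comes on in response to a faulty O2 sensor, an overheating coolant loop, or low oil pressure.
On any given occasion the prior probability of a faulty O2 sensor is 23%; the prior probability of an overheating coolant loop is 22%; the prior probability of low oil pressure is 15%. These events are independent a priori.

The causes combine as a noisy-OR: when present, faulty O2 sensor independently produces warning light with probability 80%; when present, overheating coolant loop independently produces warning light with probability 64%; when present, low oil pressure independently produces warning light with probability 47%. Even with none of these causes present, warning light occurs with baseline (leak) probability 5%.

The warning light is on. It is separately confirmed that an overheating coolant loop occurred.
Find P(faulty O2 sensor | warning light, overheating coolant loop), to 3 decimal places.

Under noisy-OR, P(warning light | causes) = 1 − (1−0.05)·∏(1−qᵢ) over the active causes.
P(warning light | overheating coolant loop) = 0.658*0.77*0.85 + 0.81874*0.77*0.15 + 0.9316*0.23*0.85 + 0.963748*0.23*0.15 = 0.430661 + 0.094564 + 0.182128 + 0.033249 = 0.740602
Restricting to configurations with faulty O2 sensor present: 0.182128 + 0.033249 = 0.215377.
Hence the posterior is 0.215377/0.740602 ≈ 0.291.

P(faulty O2 sensor | warning light, overheating coolant loop) ≈ 0.291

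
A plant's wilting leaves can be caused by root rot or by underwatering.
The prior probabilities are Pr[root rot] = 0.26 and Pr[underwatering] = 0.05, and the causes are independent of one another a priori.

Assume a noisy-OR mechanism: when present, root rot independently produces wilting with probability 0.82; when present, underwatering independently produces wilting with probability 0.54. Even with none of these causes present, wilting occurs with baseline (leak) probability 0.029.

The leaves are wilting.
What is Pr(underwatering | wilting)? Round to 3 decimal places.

Pr(underwatering | wilting) ≈ 0.126

Under noisy-OR, P(wilting | causes) = 1 − (1−0.029)·∏(1−qᵢ) over the active causes.
By total probability over the 4 (root rot, underwatering) configurations:
  P(wilting) = 0.029·0.74·0.95 + 0.55334·0.74·0.05 + 0.82522·0.26·0.95 + 0.919601·0.26·0.05
        = 0.020387 + 0.020474 + 0.203829 + 0.011955 = 0.256645
Keeping only the underwatering-present terms gives 0.032429, so
  P(underwatering | wilting) = 0.032429 / 0.256645 ≈ 0.126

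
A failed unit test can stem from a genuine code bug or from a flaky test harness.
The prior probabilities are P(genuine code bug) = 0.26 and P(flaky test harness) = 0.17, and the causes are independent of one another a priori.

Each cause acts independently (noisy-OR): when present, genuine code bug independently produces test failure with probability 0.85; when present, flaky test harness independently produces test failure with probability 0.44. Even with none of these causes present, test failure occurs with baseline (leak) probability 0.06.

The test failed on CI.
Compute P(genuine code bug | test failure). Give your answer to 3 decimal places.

P(genuine code bug | test failure) ≈ 0.701

Under noisy-OR, P(test failure | causes) = 1 − (1−0.06)·∏(1−qᵢ) over the active causes.
Weight on genuine code bug=true, given the evidence: 0.185372 + 0.040710 = 0.226082
Denominator P(test failure): 0.06·0.74·0.83 + 0.4736·0.74·0.17 + 0.859·0.26·0.83 + 0.92104·0.26·0.17 = 0.322513
Posterior = 0.226082 / 0.322513 ≈ 0.701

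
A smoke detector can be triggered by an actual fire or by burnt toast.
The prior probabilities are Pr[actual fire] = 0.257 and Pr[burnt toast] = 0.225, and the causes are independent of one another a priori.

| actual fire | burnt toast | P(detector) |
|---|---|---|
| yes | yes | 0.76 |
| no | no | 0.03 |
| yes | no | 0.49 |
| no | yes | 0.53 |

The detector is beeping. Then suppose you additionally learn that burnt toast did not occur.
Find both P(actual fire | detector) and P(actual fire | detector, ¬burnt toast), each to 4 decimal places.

P(actual fire | detector) ≈ 0.5721; P(actual fire | detector, ¬burnt toast) ≈ 0.8496

Enumerate the 4 (actual fire, burnt toast) configurations and weight by the priors:
  P(detector) = 0.03·0.743·0.775 + 0.53·0.743·0.225 + 0.49·0.257·0.775 + 0.76·0.257·0.225
        = 0.017275 + 0.088603 + 0.097596 + 0.043947 = 0.247421
Configurations with actual fire contribute 0.141543, so
  P(actual fire | detector) = 0.141543 / 0.247421 ≈ 0.5721

With the extra evidence:
Enumerate both values of actual fire and weight by the priors:
  P(detector | ¬burnt toast) = 0.03·0.743 + 0.49·0.257
        = 0.022290 + 0.125930 = 0.148220
Keeping only the actual fire-present terms gives 0.125930, so
  P(actual fire | detector, ¬burnt toast) = 0.125930 / 0.148220 ≈ 0.8496
Ruling out burnt toast raises the posterior on actual fire — the flip side of explaining away.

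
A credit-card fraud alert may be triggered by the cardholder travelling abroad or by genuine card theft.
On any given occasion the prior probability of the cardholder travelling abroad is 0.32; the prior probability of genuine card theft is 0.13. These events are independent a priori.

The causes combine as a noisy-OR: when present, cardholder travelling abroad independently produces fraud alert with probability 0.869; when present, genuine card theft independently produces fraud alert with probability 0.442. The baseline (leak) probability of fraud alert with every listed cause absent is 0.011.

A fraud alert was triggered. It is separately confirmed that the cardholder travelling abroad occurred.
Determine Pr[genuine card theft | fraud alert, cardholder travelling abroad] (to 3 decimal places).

Under noisy-OR, P(fraud alert | causes) = 1 − (1−0.011)·∏(1−qᵢ) over the active causes.
P(fraud alert | cardholder travelling abroad) = 0.870441*0.87 + 0.927706*0.13 = 0.757284 + 0.120602 = 0.877886
The genuine card theft-present share is 0.927706*0.13 = 0.120602.
Hence the posterior is 0.120602/0.877886 ≈ 0.137.

Pr[genuine card theft | fraud alert, cardholder travelling abroad] ≈ 0.137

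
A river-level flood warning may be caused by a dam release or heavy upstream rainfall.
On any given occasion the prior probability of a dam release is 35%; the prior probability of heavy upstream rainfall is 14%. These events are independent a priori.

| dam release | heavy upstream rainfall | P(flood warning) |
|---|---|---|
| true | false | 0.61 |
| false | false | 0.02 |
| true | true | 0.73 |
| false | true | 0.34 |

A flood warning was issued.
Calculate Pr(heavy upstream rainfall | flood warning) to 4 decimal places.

Pr(heavy upstream rainfall | flood warning) ≈ 0.2551

P(flood warning) = 0.02·0.65·0.86 + 0.34·0.65·0.14 + 0.61·0.35·0.86 + 0.73·0.35·0.14 = 0.011180 + 0.030940 + 0.183610 + 0.035770 = 0.261500
Of this, 0.066710 comes from 0.030940 + 0.035770 (the heavy upstream rainfall=true cases).
So P(heavy upstream rainfall | flood warning) = 0.066710/0.261500 ≈ 0.2551.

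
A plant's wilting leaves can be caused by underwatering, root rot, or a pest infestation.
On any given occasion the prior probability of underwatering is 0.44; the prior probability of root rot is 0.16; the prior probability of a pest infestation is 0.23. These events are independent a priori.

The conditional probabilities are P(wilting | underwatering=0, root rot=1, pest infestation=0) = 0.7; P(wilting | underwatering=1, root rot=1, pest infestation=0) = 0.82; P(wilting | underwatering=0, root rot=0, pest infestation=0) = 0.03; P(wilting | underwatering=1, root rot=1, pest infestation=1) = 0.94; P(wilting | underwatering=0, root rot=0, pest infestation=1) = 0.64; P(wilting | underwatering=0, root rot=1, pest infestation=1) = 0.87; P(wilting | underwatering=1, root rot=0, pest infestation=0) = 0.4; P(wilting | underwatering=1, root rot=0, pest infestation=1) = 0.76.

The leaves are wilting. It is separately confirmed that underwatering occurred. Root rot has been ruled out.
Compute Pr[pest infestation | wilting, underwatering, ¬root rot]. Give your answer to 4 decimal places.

Pr[pest infestation | wilting, underwatering, ¬root rot] ≈ 0.3621

P(wilting | underwatering, ¬root rot) = 0.4*0.77 + 0.76*0.23 = 0.308000 + 0.174800 = 0.482800
Restricting to configurations with pest infestation present: 0.76*0.23 = 0.174800.
P(pest infestation | wilting, underwatering, ¬root rot) = 0.174800 / 0.482800 ≈ 0.3621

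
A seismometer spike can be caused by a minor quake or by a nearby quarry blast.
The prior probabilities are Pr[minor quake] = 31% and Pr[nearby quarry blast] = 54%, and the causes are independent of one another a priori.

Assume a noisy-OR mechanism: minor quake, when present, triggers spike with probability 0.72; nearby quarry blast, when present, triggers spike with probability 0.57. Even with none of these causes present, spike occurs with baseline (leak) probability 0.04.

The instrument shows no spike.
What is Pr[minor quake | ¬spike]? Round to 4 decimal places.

Pr[minor quake | ¬spike] ≈ 0.1117

Under noisy-OR, P(spike | causes) = 1 − (1−0.04)·∏(1−qᵢ) over the active causes.
P(¬spike) = 0.96×0.69×0.46 + 0.4128×0.69×0.54 + 0.2688×0.31×0.46 + 0.115584×0.31×0.54 = 0.304704 + 0.153809 + 0.038331 + 0.019349 = 0.516193
Of this, 0.057680 comes from 0.038331 + 0.019349 (the minor quake=true cases).
P(minor quake | ¬spike) = 0.057680 / 0.516193 ≈ 0.1117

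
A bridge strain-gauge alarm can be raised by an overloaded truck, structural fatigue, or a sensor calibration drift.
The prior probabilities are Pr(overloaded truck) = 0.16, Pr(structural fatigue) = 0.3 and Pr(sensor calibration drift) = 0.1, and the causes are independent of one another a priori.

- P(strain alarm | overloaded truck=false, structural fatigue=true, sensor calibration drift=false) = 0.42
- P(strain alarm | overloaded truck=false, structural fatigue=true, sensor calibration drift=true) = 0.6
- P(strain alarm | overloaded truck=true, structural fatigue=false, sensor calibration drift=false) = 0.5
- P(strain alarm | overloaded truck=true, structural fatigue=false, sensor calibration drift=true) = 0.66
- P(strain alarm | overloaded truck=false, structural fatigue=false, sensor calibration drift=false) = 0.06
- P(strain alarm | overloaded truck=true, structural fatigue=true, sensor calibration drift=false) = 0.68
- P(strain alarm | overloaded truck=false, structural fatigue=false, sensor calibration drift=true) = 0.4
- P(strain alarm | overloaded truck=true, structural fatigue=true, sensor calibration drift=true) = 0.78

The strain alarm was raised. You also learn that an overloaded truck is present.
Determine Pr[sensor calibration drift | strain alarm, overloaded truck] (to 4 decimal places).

Pr[sensor calibration drift | strain alarm, overloaded truck] ≈ 0.1225

P(strain alarm | overloaded truck) = 0.5*0.7*0.9 + 0.66*0.7*0.1 + 0.68*0.3*0.9 + 0.78*0.3*0.1 = 0.315000 + 0.046200 + 0.183600 + 0.023400 = 0.568200
Of this, 0.069600 comes from 0.046200 + 0.023400 (the sensor calibration drift=true cases).
P(sensor calibration drift | strain alarm, overloaded truck) = 0.069600 / 0.568200 ≈ 0.1225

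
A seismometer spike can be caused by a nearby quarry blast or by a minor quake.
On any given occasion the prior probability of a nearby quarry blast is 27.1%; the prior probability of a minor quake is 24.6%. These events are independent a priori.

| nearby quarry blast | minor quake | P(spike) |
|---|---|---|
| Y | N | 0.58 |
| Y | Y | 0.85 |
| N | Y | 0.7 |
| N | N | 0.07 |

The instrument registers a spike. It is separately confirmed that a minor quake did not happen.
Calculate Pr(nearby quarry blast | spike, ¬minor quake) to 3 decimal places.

Pr(nearby quarry blast | spike, ¬minor quake) ≈ 0.755

For the numerator, keep only nearby quarry blast=true terms: 0.58*0.271 = 0.157180
Denominator P(spike | ¬minor quake): 0.07*0.729 + 0.58*0.271 = 0.208210
Posterior = 0.157180 / 0.208210 ≈ 0.755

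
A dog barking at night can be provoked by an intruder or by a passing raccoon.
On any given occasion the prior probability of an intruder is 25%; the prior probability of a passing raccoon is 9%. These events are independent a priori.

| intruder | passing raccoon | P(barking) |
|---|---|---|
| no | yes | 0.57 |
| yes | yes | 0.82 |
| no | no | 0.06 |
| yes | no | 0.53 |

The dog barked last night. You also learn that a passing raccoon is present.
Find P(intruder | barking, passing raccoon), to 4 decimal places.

P(barking | passing raccoon) = 0.57*0.75 + 0.82*0.25 = 0.427500 + 0.205000 = 0.632500
Of this, 0.205000 comes from 0.82*0.25 (the intruder=true cases).
Hence the posterior is 0.205000/0.632500 ≈ 0.3241.

P(intruder | barking, passing raccoon) ≈ 0.3241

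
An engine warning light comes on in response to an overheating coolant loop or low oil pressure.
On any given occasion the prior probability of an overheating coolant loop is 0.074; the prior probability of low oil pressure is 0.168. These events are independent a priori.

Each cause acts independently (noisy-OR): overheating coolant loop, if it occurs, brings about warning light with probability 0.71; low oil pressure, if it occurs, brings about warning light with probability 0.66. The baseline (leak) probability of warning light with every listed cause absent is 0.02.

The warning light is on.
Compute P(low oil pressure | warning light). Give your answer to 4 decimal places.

Under noisy-OR, P(warning light | causes) = 1 − (1−0.02)·∏(1−qᵢ) over the active causes.
Sum P(warning light|·) weighted by the priors over the 4 (overheating coolant loop, low oil pressure) configurations:
  P(warning light) = 0.02*0.926*0.832 + 0.6668*0.926*0.168 + 0.7158*0.074*0.832 + 0.903372*0.074*0.168
        = 0.015409 + 0.103733 + 0.044070 + 0.011231 = 0.174443
The terms with low oil pressure present sum to 0.114964, so
  P(low oil pressure | warning light) = 0.114964 / 0.174443 ≈ 0.6590

P(low oil pressure | warning light) ≈ 0.6590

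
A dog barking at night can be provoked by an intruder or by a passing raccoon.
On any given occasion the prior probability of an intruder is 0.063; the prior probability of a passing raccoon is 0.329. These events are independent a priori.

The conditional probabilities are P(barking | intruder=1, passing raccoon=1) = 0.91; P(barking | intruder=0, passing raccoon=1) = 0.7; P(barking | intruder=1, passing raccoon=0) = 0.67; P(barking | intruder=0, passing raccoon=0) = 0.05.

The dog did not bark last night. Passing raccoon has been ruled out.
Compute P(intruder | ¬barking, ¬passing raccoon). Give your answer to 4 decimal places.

Numerator (weight on configurations with intruder): 0.33·0.063 = 0.020790
Normalizer over all consistent configurations: 0.95·0.937 + 0.33·0.063 = 0.910940
Posterior = 0.020790 / 0.910940 ≈ 0.0228

P(intruder | ¬barking, ¬passing raccoon) ≈ 0.0228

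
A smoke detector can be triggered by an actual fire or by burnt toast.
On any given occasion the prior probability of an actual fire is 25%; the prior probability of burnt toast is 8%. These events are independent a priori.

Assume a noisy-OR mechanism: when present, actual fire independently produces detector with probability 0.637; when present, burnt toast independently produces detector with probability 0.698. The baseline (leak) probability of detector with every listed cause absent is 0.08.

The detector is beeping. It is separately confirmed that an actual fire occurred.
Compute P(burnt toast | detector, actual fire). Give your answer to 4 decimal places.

P(burnt toast | detector, actual fire) ≈ 0.1051

Under noisy-OR, P(detector | causes) = 1 − (1−0.08)·∏(1−qᵢ) over the active causes.
Weight on burnt toast=true, given the evidence: 0.899144·0.08 = 0.071932
The normalizing constant is 0.66604·0.92 + 0.899144·0.08 = 0.684689
Posterior = 0.071932 / 0.684689 ≈ 0.1051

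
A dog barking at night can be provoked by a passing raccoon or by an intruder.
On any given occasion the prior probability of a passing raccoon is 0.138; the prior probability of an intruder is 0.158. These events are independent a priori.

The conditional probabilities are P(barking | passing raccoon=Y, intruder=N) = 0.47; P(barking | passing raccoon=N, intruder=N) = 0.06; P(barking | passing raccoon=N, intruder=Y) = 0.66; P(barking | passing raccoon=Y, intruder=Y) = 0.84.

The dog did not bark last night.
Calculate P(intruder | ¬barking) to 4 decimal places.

P(intruder | ¬barking) ≈ 0.0627

For the numerator, keep only intruder=true terms: 0.046307 + 0.003489 = 0.049796
Denominator P(¬barking): 0.94*0.862*0.842 + 0.34*0.862*0.158 + 0.53*0.138*0.842 + 0.16*0.138*0.158 = 0.793636
Posterior = 0.049796 / 0.793636 ≈ 0.0627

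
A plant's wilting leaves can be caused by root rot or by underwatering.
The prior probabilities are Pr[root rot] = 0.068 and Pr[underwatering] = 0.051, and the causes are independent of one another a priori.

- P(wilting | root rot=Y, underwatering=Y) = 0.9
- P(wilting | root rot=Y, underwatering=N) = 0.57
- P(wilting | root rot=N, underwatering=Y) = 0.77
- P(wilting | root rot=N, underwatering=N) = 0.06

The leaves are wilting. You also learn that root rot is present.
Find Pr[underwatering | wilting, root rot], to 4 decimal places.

Pr[underwatering | wilting, root rot] ≈ 0.0782

P(wilting | root rot) = 0.57·0.949 + 0.9·0.051 = 0.540930 + 0.045900 = 0.586830
Restricting to configurations with underwatering present: 0.9·0.051 = 0.045900.
P(underwatering | wilting, root rot) = 0.045900 / 0.586830 ≈ 0.0782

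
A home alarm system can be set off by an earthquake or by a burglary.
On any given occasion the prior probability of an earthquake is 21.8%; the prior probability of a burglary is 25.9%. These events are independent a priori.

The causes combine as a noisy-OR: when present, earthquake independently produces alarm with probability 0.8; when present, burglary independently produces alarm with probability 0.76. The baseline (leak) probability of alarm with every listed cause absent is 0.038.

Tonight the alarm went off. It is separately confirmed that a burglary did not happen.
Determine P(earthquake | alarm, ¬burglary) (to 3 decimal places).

Under noisy-OR, P(alarm | causes) = 1 − (1−0.038)·∏(1−qᵢ) over the active causes.
Sum P(alarm|·) weighted by the priors over both values of earthquake:
  P(alarm | ¬burglary) = 0.038·0.782 + 0.8076·0.218
        = 0.029716 + 0.176057 = 0.205773
Configurations with earthquake contribute 0.176057, so
  P(earthquake | alarm, ¬burglary) = 0.176057 / 0.205773 ≈ 0.856

P(earthquake | alarm, ¬burglary) ≈ 0.856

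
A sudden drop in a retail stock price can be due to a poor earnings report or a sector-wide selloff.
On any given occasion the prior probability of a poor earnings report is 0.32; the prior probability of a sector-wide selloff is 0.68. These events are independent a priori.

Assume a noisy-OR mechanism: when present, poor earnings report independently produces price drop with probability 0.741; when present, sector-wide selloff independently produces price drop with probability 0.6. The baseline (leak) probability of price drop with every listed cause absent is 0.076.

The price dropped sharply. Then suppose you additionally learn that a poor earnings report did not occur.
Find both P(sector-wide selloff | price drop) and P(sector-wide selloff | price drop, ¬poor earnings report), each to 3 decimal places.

Under noisy-OR, P(price drop | causes) = 1 − (1−0.076)·∏(1−qᵢ) over the active causes.
P(price drop) = 0.076·0.68·0.32 + 0.6304·0.68·0.68 + 0.760684·0.32·0.32 + 0.904274·0.32·0.68 = 0.016538 + 0.291497 + 0.077894 + 0.196770 = 0.582699
The sector-wide selloff-present share is 0.291497 + 0.196770 = 0.488267.
Hence the posterior is 0.488267/0.582699 ≈ 0.838.

With the extra evidence:
Weight on sector-wide selloff=true, given the evidence: 0.6304×0.68 = 0.428672
The normalizing constant is 0.076×0.32 + 0.6304×0.68 = 0.452992
Posterior = 0.428672 / 0.452992 ≈ 0.946
With poor earnings report excluded, sector-wide selloff must carry more of the explanatory weight for the price drop.

P(sector-wide selloff | price drop) ≈ 0.838; P(sector-wide selloff | price drop, ¬poor earnings report) ≈ 0.946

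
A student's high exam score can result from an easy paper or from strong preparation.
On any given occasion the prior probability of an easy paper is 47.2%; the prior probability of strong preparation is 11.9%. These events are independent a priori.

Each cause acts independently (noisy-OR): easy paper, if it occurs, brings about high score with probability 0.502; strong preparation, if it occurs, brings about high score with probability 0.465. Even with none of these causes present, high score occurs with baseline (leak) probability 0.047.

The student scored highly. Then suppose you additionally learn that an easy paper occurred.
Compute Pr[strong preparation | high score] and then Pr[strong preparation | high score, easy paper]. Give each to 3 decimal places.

Pr[strong preparation | high score] ≈ 0.232; Pr[strong preparation | high score, easy paper] ≈ 0.161

Under noisy-OR, P(high score | causes) = 1 − (1−0.047)·∏(1−qᵢ) over the active causes.
Numerator (weight on configurations with strong preparation): 0.030797 + 0.041906 = 0.072703
Denominator P(high score): 0.047·0.528·0.881 + 0.490145·0.528·0.119 + 0.525406·0.472·0.881 + 0.746092·0.472·0.119 = 0.313047
Posterior = 0.072703 / 0.313047 ≈ 0.232

Now also conditioning on easy paper=true:
P(high score | easy paper) = 0.525406×0.881 + 0.746092×0.119 = 0.462883 + 0.088785 = 0.551668
Restricting to configurations with strong preparation present: 0.746092×0.119 = 0.088785.
P(strong preparation | high score, easy paper) = 0.088785 / 0.551668 ≈ 0.161
Conditioning on easy paper lowers the posterior on strong preparation: the classic explaining-away effect in a common-effect structure.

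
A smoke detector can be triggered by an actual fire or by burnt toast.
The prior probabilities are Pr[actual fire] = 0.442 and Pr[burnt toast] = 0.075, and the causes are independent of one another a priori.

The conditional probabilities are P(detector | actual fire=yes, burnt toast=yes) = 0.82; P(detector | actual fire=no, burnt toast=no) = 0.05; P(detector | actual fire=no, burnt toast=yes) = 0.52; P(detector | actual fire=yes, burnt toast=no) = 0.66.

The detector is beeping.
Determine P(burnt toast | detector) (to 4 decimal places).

P(burnt toast | detector) ≈ 0.1420

By total probability over the 4 (actual fire, burnt toast) configurations:
  P(detector) = 0.05·0.558·0.925 + 0.52·0.558·0.075 + 0.66·0.442·0.925 + 0.82·0.442·0.075
        = 0.025808 + 0.021762 + 0.269841 + 0.027183 = 0.344594
Keeping only the burnt toast-present terms gives 0.048945, so
  P(burnt toast | detector) = 0.048945 / 0.344594 ≈ 0.1420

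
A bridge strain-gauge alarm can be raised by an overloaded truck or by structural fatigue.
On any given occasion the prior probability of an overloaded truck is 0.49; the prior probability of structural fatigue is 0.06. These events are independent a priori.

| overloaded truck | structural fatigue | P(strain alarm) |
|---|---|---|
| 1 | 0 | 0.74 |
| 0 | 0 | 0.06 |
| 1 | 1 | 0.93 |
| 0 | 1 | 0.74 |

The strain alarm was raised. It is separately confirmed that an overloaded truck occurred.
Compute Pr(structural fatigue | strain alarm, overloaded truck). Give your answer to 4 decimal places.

Pr(structural fatigue | strain alarm, overloaded truck) ≈ 0.0743

P(strain alarm | overloaded truck) = 0.74×0.94 + 0.93×0.06 = 0.695600 + 0.055800 = 0.751400
The structural fatigue-present share is 0.93×0.06 = 0.055800.
Hence the posterior is 0.055800/0.751400 ≈ 0.0743.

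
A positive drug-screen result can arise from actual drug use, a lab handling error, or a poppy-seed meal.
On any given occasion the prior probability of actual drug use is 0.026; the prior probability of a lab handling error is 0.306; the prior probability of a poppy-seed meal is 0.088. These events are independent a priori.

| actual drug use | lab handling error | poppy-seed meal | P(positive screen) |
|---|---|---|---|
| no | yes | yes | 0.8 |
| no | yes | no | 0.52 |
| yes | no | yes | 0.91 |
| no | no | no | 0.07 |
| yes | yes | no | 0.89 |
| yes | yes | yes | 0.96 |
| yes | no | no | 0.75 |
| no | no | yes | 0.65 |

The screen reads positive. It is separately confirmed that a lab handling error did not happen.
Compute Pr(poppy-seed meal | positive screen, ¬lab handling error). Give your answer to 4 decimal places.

Pr(poppy-seed meal | positive screen, ¬lab handling error) ≈ 0.4195

For the numerator, keep only poppy-seed meal=true terms: 0.055713 + 0.002082 = 0.057795
Denominator P(positive screen | ¬lab handling error): 0.07×0.974×0.912 + 0.65×0.974×0.088 + 0.75×0.026×0.912 + 0.91×0.026×0.088 = 0.137759
Posterior = 0.057795 / 0.137759 ≈ 0.4195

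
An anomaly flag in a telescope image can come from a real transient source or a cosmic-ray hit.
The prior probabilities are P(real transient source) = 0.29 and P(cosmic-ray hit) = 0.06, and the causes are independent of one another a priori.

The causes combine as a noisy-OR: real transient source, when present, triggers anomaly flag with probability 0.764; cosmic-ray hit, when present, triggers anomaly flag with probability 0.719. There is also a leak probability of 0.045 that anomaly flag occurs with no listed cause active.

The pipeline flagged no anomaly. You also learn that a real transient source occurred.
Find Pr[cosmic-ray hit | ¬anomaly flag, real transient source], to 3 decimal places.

Under noisy-OR, P(anomaly flag | causes) = 1 − (1−0.045)·∏(1−qᵢ) over the active causes.
By total probability over both values of cosmic-ray hit:
  P(¬anomaly flag | real transient source) = 0.22538·0.94 + 0.063332·0.06
        = 0.211857 + 0.003800 = 0.215657
Configurations with cosmic-ray hit contribute 0.003800, so
  P(cosmic-ray hit | ¬anomaly flag, real transient source) = 0.003800 / 0.215657 ≈ 0.018

Pr[cosmic-ray hit | ¬anomaly flag, real transient source] ≈ 0.018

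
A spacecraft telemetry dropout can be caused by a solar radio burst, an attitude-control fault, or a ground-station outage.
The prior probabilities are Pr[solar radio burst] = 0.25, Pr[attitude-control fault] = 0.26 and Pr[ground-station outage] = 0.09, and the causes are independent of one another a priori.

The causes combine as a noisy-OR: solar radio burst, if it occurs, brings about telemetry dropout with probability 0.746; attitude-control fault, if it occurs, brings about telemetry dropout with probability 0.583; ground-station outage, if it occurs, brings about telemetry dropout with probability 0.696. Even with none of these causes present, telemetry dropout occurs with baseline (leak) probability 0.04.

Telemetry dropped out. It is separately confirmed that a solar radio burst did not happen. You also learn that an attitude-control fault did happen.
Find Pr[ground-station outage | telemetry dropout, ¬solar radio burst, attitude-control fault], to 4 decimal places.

Under noisy-OR, P(telemetry dropout | causes) = 1 − (1−0.04)·∏(1−qᵢ) over the active causes.
Sum P(telemetry dropout|·) weighted by the priors over both values of ground-station outage:
  P(telemetry dropout | ¬solar radio burst, attitude-control fault) = 0.59968×0.91 + 0.878303×0.09
        = 0.545709 + 0.079047 = 0.624756
Keeping only the ground-station outage-present terms gives 0.079047, so
  P(ground-station outage | telemetry dropout, ¬solar radio burst, attitude-control fault) = 0.079047 / 0.624756 ≈ 0.1265

Pr[ground-station outage | telemetry dropout, ¬solar radio burst, attitude-control fault] ≈ 0.1265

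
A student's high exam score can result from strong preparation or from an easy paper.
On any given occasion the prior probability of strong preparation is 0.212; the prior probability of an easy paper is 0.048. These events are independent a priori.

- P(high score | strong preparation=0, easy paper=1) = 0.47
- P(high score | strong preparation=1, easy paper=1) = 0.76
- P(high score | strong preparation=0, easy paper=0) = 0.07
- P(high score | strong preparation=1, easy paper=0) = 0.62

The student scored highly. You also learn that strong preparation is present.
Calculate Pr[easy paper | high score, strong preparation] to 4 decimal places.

Pr[easy paper | high score, strong preparation] ≈ 0.0582

By total probability over both values of easy paper:
  P(high score | strong preparation) = 0.62×0.952 + 0.76×0.048
        = 0.590240 + 0.036480 = 0.626720
The terms with easy paper present sum to 0.036480, so
  P(easy paper | high score, strong preparation) = 0.036480 / 0.626720 ≈ 0.0582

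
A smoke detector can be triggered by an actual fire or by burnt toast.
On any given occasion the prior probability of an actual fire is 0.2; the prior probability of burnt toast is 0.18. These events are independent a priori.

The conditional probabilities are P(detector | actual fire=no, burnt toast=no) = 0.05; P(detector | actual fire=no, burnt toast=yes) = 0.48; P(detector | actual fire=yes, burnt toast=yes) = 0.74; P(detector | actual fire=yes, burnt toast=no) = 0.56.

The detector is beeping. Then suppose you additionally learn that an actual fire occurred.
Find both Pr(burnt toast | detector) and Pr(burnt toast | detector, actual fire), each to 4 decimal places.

P(detector) = 0.05×0.8×0.82 + 0.48×0.8×0.18 + 0.56×0.2×0.82 + 0.74×0.2×0.18 = 0.032800 + 0.069120 + 0.091840 + 0.026640 = 0.220400
Restricting to configurations with burnt toast present: 0.069120 + 0.026640 = 0.095760.
So P(burnt toast | detector) = 0.095760/0.220400 ≈ 0.4345.

Now condition on the additional information:
P(detector | actual fire) = 0.56×0.82 + 0.74×0.18 = 0.459200 + 0.133200 = 0.592400
Of this, 0.133200 comes from 0.74×0.18 (the burnt toast=true cases).
P(burnt toast | detector, actual fire) = 0.133200 / 0.592400 ≈ 0.2248
This is intercausal reasoning (explaining away): once actual fire accounts for the detector, burnt toast becomes less likely.

Pr(burnt toast | detector) ≈ 0.4345; Pr(burnt toast | detector, actual fire) ≈ 0.2248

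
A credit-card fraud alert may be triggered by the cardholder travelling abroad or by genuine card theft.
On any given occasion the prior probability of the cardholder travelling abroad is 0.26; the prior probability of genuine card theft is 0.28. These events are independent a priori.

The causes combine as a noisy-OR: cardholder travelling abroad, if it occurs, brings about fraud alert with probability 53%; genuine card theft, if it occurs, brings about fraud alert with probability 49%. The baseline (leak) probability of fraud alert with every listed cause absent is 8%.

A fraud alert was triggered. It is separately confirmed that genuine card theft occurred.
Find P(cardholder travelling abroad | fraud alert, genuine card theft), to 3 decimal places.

Under noisy-OR, P(fraud alert | causes) = 1 − (1−0.08)·∏(1−qᵢ) over the active causes.
P(fraud alert | genuine card theft) = 0.5308·0.74 + 0.779476·0.26 = 0.392792 + 0.202664 = 0.595456
Of this, 0.202664 comes from 0.779476·0.26 (the cardholder travelling abroad=true cases).
So P(cardholder travelling abroad | fraud alert, genuine card theft) = 0.202664/0.595456 ≈ 0.340.

P(cardholder travelling abroad | fraud alert, genuine card theft) ≈ 0.340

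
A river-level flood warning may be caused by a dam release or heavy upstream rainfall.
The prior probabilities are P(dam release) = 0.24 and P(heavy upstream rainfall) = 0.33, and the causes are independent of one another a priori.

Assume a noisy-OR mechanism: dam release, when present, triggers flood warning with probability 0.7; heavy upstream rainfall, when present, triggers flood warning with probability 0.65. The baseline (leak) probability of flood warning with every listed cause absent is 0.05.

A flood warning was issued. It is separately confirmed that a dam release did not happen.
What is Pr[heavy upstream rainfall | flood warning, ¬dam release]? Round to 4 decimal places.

Pr[heavy upstream rainfall | flood warning, ¬dam release] ≈ 0.8680

Under noisy-OR, P(flood warning | causes) = 1 − (1−0.05)·∏(1−qᵢ) over the active causes.
Sum P(flood warning|·) weighted by the priors over both values of heavy upstream rainfall:
  P(flood warning | ¬dam release) = 0.05·0.67 + 0.6675·0.33
        = 0.033500 + 0.220275 = 0.253775
Keeping only the heavy upstream rainfall-present terms gives 0.220275, so
  P(heavy upstream rainfall | flood warning, ¬dam release) = 0.220275 / 0.253775 ≈ 0.8680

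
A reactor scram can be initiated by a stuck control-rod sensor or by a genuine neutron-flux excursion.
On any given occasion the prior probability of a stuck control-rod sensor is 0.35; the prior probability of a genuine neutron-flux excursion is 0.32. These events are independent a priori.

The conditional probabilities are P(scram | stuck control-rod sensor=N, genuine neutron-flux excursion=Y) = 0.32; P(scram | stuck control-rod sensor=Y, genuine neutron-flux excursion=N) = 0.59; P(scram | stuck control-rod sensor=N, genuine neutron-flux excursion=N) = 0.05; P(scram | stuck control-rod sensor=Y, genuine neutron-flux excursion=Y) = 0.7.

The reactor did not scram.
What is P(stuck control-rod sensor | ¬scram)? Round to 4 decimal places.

P(stuck control-rod sensor | ¬scram) ≈ 0.1894

Weight on stuck control-rod sensor=true, given the evidence: 0.097580 + 0.033600 = 0.131180
Normalizer over all consistent configurations: 0.95*0.65*0.68 + 0.68*0.65*0.32 + 0.41*0.35*0.68 + 0.3*0.35*0.32 = 0.692520
Posterior = 0.131180 / 0.692520 ≈ 0.1894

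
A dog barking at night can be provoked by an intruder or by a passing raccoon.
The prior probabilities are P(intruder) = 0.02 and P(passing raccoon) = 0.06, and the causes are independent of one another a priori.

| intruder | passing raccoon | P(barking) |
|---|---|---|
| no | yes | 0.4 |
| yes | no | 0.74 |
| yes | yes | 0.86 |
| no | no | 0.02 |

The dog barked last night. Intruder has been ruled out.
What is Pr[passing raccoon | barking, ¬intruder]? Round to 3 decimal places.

P(barking | ¬intruder) = 0.02×0.94 + 0.4×0.06 = 0.018800 + 0.024000 = 0.042800
Restricting to configurations with passing raccoon present: 0.4×0.06 = 0.024000.
Hence the posterior is 0.024000/0.042800 ≈ 0.561.

Pr[passing raccoon | barking, ¬intruder] ≈ 0.561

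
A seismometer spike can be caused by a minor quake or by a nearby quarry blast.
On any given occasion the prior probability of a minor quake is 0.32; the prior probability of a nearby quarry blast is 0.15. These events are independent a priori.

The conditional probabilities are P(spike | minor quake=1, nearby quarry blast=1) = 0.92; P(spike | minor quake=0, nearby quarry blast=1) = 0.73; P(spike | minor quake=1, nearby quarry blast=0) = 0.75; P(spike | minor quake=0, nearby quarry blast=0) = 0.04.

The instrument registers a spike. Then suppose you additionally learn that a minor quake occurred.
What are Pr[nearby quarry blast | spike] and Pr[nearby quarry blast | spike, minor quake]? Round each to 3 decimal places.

Pr[nearby quarry blast | spike] ≈ 0.343; Pr[nearby quarry blast | spike, minor quake] ≈ 0.178

By total probability over the 4 (minor quake, nearby quarry blast) configurations:
  P(spike) = 0.04·0.68·0.85 + 0.73·0.68·0.15 + 0.75·0.32·0.85 + 0.92·0.32·0.15
        = 0.023120 + 0.074460 + 0.204000 + 0.044160 = 0.345740
Keeping only the nearby quarry blast-present terms gives 0.118620, so
  P(nearby quarry blast | spike) = 0.118620 / 0.345740 ≈ 0.343

Now condition on the additional information:
Enumerate both values of nearby quarry blast and weight by the priors:
  P(spike | minor quake) = 0.75*0.85 + 0.92*0.15
        = 0.637500 + 0.138000 = 0.775500
Configurations with nearby quarry blast contribute 0.138000, so
  P(nearby quarry blast | spike, minor quake) = 0.138000 / 0.775500 ≈ 0.178
The drop from 0.343 to 0.178 is the explaining-away (discounting) effect.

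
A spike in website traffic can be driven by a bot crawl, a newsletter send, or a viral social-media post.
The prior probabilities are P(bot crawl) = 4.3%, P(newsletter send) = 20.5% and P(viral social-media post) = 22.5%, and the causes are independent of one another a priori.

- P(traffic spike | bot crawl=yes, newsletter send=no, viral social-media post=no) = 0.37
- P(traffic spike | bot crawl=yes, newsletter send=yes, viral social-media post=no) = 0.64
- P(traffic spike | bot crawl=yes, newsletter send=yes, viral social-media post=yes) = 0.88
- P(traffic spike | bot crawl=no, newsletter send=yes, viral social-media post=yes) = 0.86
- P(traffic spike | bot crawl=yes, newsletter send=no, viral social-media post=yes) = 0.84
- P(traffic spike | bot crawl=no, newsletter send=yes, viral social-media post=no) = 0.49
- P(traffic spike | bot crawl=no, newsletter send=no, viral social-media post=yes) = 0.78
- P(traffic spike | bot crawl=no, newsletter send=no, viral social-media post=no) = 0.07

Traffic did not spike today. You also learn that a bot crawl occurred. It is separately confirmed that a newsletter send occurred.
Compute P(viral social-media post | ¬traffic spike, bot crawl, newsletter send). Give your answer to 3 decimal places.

By total probability over both values of viral social-media post:
  P(¬traffic spike | bot crawl, newsletter send) = 0.36*0.775 + 0.12*0.225
        = 0.279000 + 0.027000 = 0.306000
Configurations with viral social-media post contribute 0.027000, so
  P(viral social-media post | ¬traffic spike, bot crawl, newsletter send) = 0.027000 / 0.306000 ≈ 0.088

P(viral social-media post | ¬traffic spike, bot crawl, newsletter send) ≈ 0.088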